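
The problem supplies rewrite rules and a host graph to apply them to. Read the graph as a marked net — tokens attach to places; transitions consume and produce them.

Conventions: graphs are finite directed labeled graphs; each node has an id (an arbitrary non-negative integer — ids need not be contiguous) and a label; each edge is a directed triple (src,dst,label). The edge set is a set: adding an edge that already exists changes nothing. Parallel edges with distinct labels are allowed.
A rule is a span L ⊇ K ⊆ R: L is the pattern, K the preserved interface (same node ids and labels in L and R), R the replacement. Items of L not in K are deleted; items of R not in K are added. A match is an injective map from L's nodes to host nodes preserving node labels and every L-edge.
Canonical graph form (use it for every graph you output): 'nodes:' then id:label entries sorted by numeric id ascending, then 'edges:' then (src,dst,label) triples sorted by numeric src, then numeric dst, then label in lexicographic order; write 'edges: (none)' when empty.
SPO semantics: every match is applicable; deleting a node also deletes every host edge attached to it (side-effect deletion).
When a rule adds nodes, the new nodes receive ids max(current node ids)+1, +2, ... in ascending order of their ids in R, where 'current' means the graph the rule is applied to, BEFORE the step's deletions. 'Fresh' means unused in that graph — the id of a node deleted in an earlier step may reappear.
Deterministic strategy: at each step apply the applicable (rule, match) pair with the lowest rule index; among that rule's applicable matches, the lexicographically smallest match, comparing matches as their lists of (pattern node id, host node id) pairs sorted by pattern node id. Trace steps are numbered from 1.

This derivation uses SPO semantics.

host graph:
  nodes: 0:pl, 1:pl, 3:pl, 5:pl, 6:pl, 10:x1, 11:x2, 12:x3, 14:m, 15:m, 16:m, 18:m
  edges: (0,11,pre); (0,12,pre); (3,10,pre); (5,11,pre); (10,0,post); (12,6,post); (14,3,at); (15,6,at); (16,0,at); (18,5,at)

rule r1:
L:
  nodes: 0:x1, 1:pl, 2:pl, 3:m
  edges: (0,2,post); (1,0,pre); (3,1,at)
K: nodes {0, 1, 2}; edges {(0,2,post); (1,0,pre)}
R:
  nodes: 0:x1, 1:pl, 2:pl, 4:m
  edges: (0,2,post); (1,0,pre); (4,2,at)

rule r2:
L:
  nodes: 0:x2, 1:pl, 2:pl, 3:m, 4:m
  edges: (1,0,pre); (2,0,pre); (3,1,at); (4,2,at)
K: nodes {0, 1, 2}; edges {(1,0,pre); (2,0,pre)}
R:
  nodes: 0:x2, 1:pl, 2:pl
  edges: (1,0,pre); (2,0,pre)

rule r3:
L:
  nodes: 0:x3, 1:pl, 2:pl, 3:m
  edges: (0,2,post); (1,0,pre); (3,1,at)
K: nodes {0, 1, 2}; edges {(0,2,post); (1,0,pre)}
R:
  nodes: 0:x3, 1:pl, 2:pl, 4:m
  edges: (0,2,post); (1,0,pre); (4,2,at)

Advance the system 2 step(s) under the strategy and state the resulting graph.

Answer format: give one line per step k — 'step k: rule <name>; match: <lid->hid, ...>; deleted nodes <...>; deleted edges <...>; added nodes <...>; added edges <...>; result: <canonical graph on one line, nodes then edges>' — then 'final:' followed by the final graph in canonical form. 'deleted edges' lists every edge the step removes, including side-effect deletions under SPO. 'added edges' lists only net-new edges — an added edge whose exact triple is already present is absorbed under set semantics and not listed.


step 1: rule r1; match: 0->10, 1->3, 2->0, 3->14; deleted nodes 14; deleted edges (14,3,at); added nodes 19; added edges (19,0,at); result: nodes: 0:pl, 1:pl, 3:pl, 5:pl, 6:pl, 10:x1, 11:x2, 12:x3, 15:m, 16:m, 18:m, 19:m edges: (0,11,pre); (0,12,pre); (3,10,pre); (5,11,pre); (10,0,post); (12,6,post); (15,6,at); (16,0,at); (18,5,at); (19,0,at)
step 2: rule r2; match: 0->11, 1->0, 2->5, 3->16, 4->18; deleted nodes 16, 18; deleted edges (16,0,at); (18,5,at); added nodes (none); added edges (none); result: nodes: 0:pl, 1:pl, 3:pl, 5:pl, 6:pl, 10:x1, 11:x2, 12:x3, 15:m, 19:m edges: (0,11,pre); (0,12,pre); (3,10,pre); (5,11,pre); (10,0,post); (12,6,post); (15,6,at); (19,0,at)
final:
nodes: 0:pl, 1:pl, 3:pl, 5:pl, 6:pl, 10:x1, 11:x2, 12:x3, 15:m, 19:m
edges: (0,11,pre); (0,12,pre); (3,10,pre); (5,11,pre); (10,0,post); (12,6,post); (15,6,at); (19,0,at)


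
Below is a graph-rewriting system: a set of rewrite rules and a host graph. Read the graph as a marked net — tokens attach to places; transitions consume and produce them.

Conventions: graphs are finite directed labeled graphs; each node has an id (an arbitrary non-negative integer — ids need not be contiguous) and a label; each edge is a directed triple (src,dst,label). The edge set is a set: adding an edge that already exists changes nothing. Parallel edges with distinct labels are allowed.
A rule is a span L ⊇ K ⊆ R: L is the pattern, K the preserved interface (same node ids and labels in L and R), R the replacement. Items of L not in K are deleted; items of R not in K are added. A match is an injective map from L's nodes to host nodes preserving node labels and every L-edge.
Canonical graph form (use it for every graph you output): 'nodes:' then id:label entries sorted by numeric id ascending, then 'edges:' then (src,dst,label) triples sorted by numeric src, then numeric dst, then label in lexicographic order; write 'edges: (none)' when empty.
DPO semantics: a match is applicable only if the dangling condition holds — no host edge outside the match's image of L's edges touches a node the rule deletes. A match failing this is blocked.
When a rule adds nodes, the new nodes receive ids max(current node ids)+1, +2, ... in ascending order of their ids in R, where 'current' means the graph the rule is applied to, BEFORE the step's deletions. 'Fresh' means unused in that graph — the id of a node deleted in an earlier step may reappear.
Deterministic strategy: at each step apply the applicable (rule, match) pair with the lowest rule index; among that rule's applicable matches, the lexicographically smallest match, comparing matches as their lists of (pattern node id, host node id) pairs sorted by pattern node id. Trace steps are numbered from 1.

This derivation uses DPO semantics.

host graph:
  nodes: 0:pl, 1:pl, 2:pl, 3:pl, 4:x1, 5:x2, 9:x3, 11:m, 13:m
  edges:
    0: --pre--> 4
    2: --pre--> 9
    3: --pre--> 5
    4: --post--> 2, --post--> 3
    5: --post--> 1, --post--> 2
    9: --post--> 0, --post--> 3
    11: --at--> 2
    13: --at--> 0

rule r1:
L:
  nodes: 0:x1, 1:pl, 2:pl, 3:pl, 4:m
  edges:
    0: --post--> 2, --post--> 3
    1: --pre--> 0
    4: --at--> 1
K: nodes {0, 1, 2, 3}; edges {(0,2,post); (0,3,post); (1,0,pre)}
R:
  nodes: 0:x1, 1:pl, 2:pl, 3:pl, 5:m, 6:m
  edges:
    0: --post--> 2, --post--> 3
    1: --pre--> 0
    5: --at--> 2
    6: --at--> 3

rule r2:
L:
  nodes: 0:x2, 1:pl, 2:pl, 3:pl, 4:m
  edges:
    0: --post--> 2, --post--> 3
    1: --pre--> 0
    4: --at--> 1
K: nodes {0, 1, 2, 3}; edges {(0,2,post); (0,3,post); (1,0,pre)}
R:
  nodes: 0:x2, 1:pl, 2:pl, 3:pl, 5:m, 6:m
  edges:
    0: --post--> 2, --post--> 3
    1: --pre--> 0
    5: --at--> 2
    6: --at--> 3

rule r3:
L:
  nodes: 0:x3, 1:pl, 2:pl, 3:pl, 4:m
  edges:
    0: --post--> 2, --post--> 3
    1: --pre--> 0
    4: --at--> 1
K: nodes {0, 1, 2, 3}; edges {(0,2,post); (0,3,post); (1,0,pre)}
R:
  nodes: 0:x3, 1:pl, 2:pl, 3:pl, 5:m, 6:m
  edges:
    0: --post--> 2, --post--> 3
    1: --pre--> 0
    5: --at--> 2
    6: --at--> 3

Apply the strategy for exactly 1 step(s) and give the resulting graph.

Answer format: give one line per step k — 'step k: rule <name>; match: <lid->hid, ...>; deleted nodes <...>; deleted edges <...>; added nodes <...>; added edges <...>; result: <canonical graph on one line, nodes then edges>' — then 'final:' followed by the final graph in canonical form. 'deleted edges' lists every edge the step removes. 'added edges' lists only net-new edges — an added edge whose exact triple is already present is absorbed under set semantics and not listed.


step 1: rule r1; match: 0->4, 1->0, 2->2, 3->3, 4->13; deleted nodes 13; deleted edges (13,0,at); added nodes 14, 15; added edges (14,2,at); (15,3,at); result: nodes: 0:pl, 1:pl, 2:pl, 3:pl, 4:x1, 5:x2, 9:x3, 11:m, 14:m, 15:m edges: (0,4,pre); (2,9,pre); (3,5,pre); (4,2,post); (4,3,post); (5,1,post); (5,2,post); (9,0,post); (9,3,post); (11,2,at); (14,2,at); (15,3,at)
final:
nodes: 0:pl, 1:pl, 2:pl, 3:pl, 4:x1, 5:x2, 9:x3, 11:m, 14:m, 15:m
edges: (0,4,pre); (2,9,pre); (3,5,pre); (4,2,post); (4,3,post); (5,1,post); (5,2,post); (9,0,post); (9,3,post); (11,2,at); (14,2,at); (15,3,at)


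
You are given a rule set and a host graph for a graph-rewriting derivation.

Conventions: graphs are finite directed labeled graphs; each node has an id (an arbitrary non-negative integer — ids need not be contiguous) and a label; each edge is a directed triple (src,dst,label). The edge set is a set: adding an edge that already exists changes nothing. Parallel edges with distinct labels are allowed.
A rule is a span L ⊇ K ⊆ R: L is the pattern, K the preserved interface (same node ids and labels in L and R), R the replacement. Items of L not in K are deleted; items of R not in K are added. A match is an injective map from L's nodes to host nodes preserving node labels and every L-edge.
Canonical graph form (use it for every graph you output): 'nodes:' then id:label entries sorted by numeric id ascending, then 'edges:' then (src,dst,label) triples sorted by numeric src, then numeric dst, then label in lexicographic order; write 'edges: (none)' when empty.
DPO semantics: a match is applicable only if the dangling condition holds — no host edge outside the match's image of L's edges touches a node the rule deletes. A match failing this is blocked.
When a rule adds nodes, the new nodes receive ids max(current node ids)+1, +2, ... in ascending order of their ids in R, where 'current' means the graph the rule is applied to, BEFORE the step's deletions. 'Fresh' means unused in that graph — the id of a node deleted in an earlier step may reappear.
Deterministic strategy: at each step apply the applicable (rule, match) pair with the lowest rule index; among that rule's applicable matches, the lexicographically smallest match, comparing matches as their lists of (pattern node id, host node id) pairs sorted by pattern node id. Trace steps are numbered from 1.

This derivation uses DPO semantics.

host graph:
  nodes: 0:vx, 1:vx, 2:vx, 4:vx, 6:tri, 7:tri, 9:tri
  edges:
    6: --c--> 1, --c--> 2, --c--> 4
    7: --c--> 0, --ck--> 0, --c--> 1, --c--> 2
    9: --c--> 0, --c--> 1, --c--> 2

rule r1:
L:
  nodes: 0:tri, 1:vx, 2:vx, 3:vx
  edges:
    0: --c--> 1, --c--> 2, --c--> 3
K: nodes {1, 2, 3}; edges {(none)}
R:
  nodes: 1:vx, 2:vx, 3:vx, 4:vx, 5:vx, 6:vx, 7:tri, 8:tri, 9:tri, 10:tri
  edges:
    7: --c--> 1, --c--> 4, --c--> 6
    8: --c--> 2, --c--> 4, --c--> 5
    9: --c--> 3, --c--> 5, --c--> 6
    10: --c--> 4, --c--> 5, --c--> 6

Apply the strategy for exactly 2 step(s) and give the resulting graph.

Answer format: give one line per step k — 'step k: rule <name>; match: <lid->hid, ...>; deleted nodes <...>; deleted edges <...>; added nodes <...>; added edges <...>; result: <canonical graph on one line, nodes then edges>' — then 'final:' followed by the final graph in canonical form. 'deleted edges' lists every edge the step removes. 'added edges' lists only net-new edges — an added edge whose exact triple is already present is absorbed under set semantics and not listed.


step 1: rule r1; match: 0->6, 1->1, 2->2, 3->4; deleted nodes 6; deleted edges (6,1,c); (6,2,c); (6,4,c); added nodes 10, 11, 12, 13, 14, 15, 16; added edges (13,1,c); (13,10,c); (13,12,c); (14,2,c); (14,10,c); (14,11,c); (15,4,c); (15,11,c); (15,12,c); (16,10,c); (16,11,c); (16,12,c); result: nodes: 0:vx, 1:vx, 2:vx, 4:vx, 7:tri, 9:tri, 10:vx, 11:vx, 12:vx, 13:tri, 14:tri, 15:tri, 16:tri edges: (7,0,c); (7,0,ck); (7,1,c); (7,2,c); (9,0,c); (9,1,c); (9,2,c); (13,1,c); (13,10,c); (13,12,c); (14,2,c); (14,10,c); (14,11,c); (15,4,c); (15,11,c); (15,12,c); (16,10,c); (16,11,c); (16,12,c)
step 2: rule r1; match: 0->9, 1->0, 2->1, 3->2; deleted nodes 9; deleted edges (9,0,c); (9,1,c); (9,2,c); added nodes 17, 18, 19, 20, 21, 22, 23; added edges (20,0,c); (20,17,c); (20,19,c); (21,1,c); (21,17,c); (21,18,c); (22,2,c); (22,18,c); (22,19,c); (23,17,c); (23,18,c); (23,19,c); result: nodes: 0:vx, 1:vx, 2:vx, 4:vx, 7:tri, 10:vx, 11:vx, 12:vx, 13:tri, 14:tri, 15:tri, 16:tri, 17:vx, 18:vx, 19:vx, 20:tri, 21:tri, 22:tri, 23:tri edges: (7,0,c); (7,0,ck); (7,1,c); (7,2,c); (13,1,c); (13,10,c); (13,12,c); (14,2,c); (14,10,c); (14,11,c); (15,4,c); (15,11,c); (15,12,c); (16,10,c); (16,11,c); (16,12,c); (20,0,c); (20,17,c); (20,19,c); (21,1,c); (21,17,c); (21,18,c); (22,2,c); (22,18,c); (22,19,c); (23,17,c); (23,18,c); (23,19,c)
final:
nodes: 0:vx, 1:vx, 2:vx, 4:vx, 7:tri, 10:vx, 11:vx, 12:vx, 13:tri, 14:tri, 15:tri, 16:tri, 17:vx, 18:vx, 19:vx, 20:tri, 21:tri, 22:tri, 23:tri
edges: (7,0,c); (7,0,ck); (7,1,c); (7,2,c); (13,1,c); (13,10,c); (13,12,c); (14,2,c); (14,10,c); (14,11,c); (15,4,c); (15,11,c); (15,12,c); (16,10,c); (16,11,c); (16,12,c); (20,0,c); (20,17,c); (20,19,c); (21,1,c); (21,17,c); (21,18,c); (22,2,c); (22,18,c); (22,19,c); (23,17,c); (23,18,c); (23,19,c)


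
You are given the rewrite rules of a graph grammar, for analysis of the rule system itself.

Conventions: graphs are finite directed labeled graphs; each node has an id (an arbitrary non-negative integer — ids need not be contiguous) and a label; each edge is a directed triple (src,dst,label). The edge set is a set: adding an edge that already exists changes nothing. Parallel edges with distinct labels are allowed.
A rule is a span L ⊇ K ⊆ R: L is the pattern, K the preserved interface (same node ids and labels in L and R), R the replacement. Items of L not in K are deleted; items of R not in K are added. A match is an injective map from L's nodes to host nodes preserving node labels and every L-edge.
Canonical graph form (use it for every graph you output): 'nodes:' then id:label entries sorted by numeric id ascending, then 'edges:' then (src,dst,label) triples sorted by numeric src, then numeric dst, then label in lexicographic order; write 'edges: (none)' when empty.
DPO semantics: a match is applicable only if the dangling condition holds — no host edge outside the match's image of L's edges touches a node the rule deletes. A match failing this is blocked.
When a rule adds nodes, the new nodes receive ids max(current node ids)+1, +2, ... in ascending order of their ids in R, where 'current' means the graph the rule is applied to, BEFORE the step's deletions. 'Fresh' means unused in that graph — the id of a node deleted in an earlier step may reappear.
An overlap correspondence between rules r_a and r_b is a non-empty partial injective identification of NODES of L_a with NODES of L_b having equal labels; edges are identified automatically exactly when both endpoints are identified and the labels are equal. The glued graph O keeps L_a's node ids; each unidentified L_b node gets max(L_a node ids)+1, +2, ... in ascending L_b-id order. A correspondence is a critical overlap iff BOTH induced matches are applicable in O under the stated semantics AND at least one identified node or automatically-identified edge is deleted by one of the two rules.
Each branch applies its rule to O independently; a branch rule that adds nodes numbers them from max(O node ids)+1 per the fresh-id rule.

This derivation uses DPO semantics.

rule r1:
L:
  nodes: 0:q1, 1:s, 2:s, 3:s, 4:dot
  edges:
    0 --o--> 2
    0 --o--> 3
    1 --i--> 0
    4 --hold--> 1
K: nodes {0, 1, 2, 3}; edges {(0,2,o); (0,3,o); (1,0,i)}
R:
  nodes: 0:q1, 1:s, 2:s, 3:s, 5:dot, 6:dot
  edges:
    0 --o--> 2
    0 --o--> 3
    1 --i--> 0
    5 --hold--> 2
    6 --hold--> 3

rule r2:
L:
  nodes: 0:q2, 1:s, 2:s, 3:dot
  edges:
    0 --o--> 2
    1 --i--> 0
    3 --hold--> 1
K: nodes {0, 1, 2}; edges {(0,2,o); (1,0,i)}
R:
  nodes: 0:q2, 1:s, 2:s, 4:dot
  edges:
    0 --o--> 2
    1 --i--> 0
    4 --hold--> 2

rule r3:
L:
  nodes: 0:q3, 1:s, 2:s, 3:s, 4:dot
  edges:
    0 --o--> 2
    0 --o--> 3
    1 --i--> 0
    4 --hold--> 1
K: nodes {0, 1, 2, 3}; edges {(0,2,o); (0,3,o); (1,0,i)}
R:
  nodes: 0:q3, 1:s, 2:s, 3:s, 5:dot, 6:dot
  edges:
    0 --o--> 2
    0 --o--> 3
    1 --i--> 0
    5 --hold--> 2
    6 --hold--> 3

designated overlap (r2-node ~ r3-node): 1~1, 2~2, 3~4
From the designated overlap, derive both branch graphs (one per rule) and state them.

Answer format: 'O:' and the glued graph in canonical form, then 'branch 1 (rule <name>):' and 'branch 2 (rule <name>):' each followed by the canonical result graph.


O:
nodes: 0:q2, 1:s, 2:s, 3:dot, 4:q3, 5:s
edges: (0,2,o); (1,0,i); (1,4,i); (3,1,hold); (4,2,o); (4,5,o)
branch 1 (rule r2):
nodes: 0:q2, 1:s, 2:s, 4:q3, 5:s, 6:dot
edges: (0,2,o); (1,0,i); (1,4,i); (4,2,o); (4,5,o); (6,2,hold)
branch 2 (rule r3):
nodes: 0:q2, 1:s, 2:s, 4:q3, 5:s, 6:dot, 7:dot
edges: (0,2,o); (1,0,i); (1,4,i); (4,2,o); (4,5,o); (6,2,hold); (7,5,hold)


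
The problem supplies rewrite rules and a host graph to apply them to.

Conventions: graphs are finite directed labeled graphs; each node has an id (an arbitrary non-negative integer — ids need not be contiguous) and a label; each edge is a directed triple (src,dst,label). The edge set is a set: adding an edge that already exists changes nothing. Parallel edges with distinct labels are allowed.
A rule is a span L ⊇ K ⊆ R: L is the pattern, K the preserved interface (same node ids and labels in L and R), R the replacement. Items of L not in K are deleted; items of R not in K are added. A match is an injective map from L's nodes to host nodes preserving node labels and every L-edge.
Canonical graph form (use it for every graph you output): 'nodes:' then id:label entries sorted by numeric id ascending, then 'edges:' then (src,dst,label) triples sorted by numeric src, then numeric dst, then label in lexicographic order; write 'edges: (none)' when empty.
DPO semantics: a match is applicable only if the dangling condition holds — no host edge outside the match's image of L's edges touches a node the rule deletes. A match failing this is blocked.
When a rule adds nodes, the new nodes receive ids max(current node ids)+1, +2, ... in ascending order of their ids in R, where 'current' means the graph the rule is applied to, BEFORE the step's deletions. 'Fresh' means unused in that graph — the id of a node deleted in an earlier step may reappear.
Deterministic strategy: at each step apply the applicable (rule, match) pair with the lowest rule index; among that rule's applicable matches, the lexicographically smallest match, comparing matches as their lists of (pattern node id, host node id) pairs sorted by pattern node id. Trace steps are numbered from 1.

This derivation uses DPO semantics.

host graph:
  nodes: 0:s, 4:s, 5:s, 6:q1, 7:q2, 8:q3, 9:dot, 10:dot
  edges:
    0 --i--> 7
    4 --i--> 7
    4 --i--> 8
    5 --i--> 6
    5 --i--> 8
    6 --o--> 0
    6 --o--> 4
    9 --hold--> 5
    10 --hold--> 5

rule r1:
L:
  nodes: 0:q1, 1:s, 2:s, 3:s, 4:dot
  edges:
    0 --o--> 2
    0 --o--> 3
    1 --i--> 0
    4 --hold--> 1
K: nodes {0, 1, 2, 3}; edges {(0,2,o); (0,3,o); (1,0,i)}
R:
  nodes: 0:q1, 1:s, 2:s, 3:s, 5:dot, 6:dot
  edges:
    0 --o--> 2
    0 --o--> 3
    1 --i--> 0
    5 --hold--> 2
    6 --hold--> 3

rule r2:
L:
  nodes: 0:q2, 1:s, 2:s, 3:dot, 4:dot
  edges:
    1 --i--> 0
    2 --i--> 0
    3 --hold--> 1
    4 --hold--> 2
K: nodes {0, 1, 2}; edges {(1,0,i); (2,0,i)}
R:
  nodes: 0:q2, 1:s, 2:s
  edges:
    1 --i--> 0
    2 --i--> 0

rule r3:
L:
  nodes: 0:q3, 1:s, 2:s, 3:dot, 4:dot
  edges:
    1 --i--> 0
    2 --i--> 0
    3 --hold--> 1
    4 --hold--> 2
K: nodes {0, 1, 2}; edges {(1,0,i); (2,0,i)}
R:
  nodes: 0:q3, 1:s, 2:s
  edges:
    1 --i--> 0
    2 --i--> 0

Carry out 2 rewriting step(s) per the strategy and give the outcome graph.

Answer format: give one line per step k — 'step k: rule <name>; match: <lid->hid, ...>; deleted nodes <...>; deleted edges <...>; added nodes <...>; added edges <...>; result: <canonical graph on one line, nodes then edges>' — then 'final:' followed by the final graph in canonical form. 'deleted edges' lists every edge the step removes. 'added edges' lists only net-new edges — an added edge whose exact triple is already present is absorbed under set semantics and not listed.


step 1: rule r1; match: 0->6, 1->5, 2->0, 3->4, 4->9; deleted nodes 9; deleted edges (9,5,hold); added nodes 11, 12; added edges (11,0,hold); (12,4,hold); result: nodes: 0:s, 4:s, 5:s, 6:q1, 7:q2, 8:q3, 10:dot, 11:dot, 12:dot edges: (0,7,i); (4,7,i); (4,8,i); (5,6,i); (5,8,i); (6,0,o); (6,4,o); (10,5,hold); (11,0,hold); (12,4,hold)
step 2: rule r1; match: 0->6, 1->5, 2->0, 3->4, 4->10; deleted nodes 10; deleted edges (10,5,hold); added nodes 13, 14; added edges (13,0,hold); (14,4,hold); result: nodes: 0:s, 4:s, 5:s, 6:q1, 7:q2, 8:q3, 11:dot, 12:dot, 13:dot, 14:dot edges: (0,7,i); (4,7,i); (4,8,i); (5,6,i); (5,8,i); (6,0,o); (6,4,o); (11,0,hold); (12,4,hold); (13,0,hold); (14,4,hold)
final:
nodes: 0:s, 4:s, 5:s, 6:q1, 7:q2, 8:q3, 11:dot, 12:dot, 13:dot, 14:dot
edges: (0,7,i); (4,7,i); (4,8,i); (5,6,i); (5,8,i); (6,0,o); (6,4,o); (11,0,hold); (12,4,hold); (13,0,hold); (14,4,hold)


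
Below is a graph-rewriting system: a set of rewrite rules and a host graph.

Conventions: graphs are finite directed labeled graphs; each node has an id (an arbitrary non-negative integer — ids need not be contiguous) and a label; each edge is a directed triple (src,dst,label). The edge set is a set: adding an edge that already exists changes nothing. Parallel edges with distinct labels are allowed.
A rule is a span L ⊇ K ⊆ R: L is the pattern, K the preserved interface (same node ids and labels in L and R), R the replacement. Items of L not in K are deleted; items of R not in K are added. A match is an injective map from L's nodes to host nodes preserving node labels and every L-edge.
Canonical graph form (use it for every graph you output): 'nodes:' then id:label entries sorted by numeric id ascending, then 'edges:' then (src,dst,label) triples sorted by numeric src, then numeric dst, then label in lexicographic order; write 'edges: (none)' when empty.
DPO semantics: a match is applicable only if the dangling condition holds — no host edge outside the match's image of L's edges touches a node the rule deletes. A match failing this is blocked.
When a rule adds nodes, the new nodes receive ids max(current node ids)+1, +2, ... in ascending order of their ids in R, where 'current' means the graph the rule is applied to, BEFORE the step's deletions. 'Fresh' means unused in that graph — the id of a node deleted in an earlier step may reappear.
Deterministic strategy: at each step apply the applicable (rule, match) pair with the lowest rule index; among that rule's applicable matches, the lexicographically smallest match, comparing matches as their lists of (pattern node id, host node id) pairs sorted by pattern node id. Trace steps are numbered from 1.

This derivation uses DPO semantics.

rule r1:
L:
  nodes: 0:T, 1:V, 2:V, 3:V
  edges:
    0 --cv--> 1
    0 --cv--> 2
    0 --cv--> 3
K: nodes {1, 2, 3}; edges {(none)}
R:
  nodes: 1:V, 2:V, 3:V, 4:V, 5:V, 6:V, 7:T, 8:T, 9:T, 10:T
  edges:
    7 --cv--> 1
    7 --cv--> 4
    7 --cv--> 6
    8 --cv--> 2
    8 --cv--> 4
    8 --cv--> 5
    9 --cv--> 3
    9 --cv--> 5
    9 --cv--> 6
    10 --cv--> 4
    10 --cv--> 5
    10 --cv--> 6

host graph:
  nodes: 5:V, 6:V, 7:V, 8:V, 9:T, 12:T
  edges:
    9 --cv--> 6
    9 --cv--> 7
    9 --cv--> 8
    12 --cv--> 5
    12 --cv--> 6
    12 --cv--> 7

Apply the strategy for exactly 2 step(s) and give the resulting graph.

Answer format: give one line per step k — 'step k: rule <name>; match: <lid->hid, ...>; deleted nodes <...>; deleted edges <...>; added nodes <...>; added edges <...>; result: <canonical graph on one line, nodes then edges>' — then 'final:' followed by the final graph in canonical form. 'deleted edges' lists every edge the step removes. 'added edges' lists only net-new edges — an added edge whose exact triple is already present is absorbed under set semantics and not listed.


step 1: rule r1; match: 0->9, 1->6, 2->7, 3->8; deleted nodes 9; deleted edges (9,6,cv); (9,7,cv); (9,8,cv); added nodes 13, 14, 15, 16, 17, 18, 19; added edges (16,6,cv); (16,13,cv); (16,15,cv); (17,7,cv); (17,13,cv); (17,14,cv); (18,8,cv); (18,14,cv); (18,15,cv); (19,13,cv); (19,14,cv); (19,15,cv); result: nodes: 5:V, 6:V, 7:V, 8:V, 12:T, 13:V, 14:V, 15:V, 16:T, 17:T, 18:T, 19:T edges: (12,5,cv); (12,6,cv); (12,7,cv); (16,6,cv); (16,13,cv); (16,15,cv); (17,7,cv); (17,13,cv); (17,14,cv); (18,8,cv); (18,14,cv); (18,15,cv); (19,13,cv); (19,14,cv); (19,15,cv)
step 2: rule r1; match: 0->12, 1->5, 2->6, 3->7; deleted nodes 12; deleted edges (12,5,cv); (12,6,cv); (12,7,cv); added nodes 20, 21, 22, 23, 24, 25, 26; added edges (23,5,cv); (23,20,cv); (23,22,cv); (24,6,cv); (24,20,cv); (24,21,cv); (25,7,cv); (25,21,cv); (25,22,cv); (26,20,cv); (26,21,cv); (26,22,cv); result: nodes: 5:V, 6:V, 7:V, 8:V, 13:V, 14:V, 15:V, 16:T, 17:T, 18:T, 19:T, 20:V, 21:V, 22:V, 23:T, 24:T, 25:T, 26:T edges: (16,6,cv); (16,13,cv); (16,15,cv); (17,7,cv); (17,13,cv); (17,14,cv); (18,8,cv); (18,14,cv); (18,15,cv); (19,13,cv); (19,14,cv); (19,15,cv); (23,5,cv); (23,20,cv); (23,22,cv); (24,6,cv); (24,20,cv); (24,21,cv); (25,7,cv); (25,21,cv); (25,22,cv); (26,20,cv); (26,21,cv); (26,22,cv)
final:
nodes: 5:V, 6:V, 7:V, 8:V, 13:V, 14:V, 15:V, 16:T, 17:T, 18:T, 19:T, 20:V, 21:V, 22:V, 23:T, 24:T, 25:T, 26:T
edges: (16,6,cv); (16,13,cv); (16,15,cv); (17,7,cv); (17,13,cv); (17,14,cv); (18,8,cv); (18,14,cv); (18,15,cv); (19,13,cv); (19,14,cv); (19,15,cv); (23,5,cv); (23,20,cv); (23,22,cv); (24,6,cv); (24,20,cv); (24,21,cv); (25,7,cv); (25,21,cv); (25,22,cv); (26,20,cv); (26,21,cv); (26,22,cv)


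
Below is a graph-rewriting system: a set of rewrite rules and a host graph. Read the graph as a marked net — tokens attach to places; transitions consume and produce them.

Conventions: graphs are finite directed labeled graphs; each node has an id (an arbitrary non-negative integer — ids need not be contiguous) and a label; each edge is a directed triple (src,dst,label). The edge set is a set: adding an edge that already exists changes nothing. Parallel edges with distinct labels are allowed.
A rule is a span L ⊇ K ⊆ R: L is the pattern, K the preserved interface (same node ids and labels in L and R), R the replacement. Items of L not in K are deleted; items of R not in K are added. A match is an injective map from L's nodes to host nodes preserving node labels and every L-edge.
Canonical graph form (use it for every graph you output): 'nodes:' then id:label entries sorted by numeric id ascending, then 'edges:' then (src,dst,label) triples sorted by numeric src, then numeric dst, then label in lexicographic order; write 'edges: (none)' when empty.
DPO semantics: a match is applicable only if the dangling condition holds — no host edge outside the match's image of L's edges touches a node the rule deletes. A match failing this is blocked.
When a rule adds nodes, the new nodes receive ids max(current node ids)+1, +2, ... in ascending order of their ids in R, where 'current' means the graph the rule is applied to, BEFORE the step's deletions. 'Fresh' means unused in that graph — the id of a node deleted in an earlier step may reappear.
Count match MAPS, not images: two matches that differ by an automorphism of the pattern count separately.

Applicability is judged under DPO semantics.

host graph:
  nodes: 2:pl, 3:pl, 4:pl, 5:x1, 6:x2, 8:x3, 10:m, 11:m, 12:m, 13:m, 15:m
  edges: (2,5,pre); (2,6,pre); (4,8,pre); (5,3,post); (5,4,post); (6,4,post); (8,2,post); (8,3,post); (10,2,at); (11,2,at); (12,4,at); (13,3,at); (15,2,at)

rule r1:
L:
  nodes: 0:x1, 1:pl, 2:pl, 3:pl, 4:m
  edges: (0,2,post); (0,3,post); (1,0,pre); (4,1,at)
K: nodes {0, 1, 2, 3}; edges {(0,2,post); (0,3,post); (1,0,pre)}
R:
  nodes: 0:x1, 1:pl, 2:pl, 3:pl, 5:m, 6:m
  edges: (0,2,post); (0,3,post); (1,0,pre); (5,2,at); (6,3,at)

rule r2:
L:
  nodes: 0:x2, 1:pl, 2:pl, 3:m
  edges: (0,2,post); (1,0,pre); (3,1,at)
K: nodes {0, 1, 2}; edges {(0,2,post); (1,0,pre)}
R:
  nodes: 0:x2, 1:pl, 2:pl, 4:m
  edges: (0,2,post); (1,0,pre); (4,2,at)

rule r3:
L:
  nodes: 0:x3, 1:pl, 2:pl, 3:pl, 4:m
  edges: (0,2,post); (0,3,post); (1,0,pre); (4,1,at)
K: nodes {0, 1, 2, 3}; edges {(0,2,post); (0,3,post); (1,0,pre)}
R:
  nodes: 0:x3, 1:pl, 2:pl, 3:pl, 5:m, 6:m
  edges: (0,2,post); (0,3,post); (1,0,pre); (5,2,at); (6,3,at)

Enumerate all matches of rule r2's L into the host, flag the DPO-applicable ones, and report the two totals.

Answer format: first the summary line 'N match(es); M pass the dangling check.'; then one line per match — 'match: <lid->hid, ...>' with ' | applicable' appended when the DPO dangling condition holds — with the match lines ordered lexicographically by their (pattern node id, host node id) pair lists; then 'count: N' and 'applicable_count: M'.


3 match(es); 3 pass the dangling check.
match: 0->6, 1->2, 2->4, 3->10 | applicable
match: 0->6, 1->2, 2->4, 3->11 | applicable
match: 0->6, 1->2, 2->4, 3->15 | applicable
count: 3
applicable_count: 3


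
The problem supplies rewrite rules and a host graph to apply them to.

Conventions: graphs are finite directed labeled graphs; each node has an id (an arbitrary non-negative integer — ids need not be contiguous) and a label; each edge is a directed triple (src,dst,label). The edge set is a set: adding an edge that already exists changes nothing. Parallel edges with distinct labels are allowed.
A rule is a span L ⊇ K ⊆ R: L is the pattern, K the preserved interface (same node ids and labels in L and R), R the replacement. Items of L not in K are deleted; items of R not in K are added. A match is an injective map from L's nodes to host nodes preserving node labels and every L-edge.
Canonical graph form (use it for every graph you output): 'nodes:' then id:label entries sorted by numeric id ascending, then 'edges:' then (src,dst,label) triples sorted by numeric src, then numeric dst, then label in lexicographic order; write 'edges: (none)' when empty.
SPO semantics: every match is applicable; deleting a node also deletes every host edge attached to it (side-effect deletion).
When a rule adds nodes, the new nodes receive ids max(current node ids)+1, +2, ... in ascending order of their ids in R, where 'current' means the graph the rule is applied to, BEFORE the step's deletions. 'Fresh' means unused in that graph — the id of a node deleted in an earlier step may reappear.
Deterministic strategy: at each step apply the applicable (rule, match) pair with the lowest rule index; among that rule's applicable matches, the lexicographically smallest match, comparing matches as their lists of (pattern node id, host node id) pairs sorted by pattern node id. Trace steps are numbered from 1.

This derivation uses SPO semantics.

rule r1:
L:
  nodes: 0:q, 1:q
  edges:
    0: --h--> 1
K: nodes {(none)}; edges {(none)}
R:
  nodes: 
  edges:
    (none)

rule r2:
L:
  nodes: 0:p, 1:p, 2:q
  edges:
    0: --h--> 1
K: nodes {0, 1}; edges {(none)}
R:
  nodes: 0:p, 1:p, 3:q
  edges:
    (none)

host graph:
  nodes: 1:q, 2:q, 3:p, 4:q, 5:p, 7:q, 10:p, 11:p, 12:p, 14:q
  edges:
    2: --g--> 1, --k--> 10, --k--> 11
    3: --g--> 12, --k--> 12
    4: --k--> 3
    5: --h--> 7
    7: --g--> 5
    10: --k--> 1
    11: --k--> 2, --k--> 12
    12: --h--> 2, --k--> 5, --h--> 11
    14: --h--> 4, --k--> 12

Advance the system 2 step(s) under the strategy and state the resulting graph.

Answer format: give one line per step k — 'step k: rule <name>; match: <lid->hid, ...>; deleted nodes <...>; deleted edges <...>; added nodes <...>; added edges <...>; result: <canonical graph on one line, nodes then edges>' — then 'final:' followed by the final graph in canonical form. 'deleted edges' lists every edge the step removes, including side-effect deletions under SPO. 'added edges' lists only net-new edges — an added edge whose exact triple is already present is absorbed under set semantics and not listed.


step 1: rule r1; match: 0->14, 1->4; deleted nodes 4, 14; deleted edges (4,3,k); (14,4,h); (14,12,k); added nodes (none); added edges (none); result: nodes: 1:q, 2:q, 3:p, 5:p, 7:q, 10:p, 11:p, 12:p edges: (2,1,g); (2,10,k); (2,11,k); (3,12,g); (3,12,k); (5,7,h); (7,5,g); (10,1,k); (11,2,k); (11,12,k); (12,2,h); (12,5,k); (12,11,h)
step 2: rule r2; match: 0->12, 1->11, 2->1; deleted nodes 1; deleted edges (2,1,g); (10,1,k); (12,11,h); added nodes 13; added edges (none); result: nodes: 2:q, 3:p, 5:p, 7:q, 10:p, 11:p, 12:p, 13:q edges: (2,10,k); (2,11,k); (3,12,g); (3,12,k); (5,7,h); (7,5,g); (11,2,k); (11,12,k); (12,2,h); (12,5,k)
final:
nodes: 2:q, 3:p, 5:p, 7:q, 10:p, 11:p, 12:p, 13:q
edges: (2,10,k); (2,11,k); (3,12,g); (3,12,k); (5,7,h); (7,5,g); (11,2,k); (11,12,k); (12,2,h); (12,5,k)


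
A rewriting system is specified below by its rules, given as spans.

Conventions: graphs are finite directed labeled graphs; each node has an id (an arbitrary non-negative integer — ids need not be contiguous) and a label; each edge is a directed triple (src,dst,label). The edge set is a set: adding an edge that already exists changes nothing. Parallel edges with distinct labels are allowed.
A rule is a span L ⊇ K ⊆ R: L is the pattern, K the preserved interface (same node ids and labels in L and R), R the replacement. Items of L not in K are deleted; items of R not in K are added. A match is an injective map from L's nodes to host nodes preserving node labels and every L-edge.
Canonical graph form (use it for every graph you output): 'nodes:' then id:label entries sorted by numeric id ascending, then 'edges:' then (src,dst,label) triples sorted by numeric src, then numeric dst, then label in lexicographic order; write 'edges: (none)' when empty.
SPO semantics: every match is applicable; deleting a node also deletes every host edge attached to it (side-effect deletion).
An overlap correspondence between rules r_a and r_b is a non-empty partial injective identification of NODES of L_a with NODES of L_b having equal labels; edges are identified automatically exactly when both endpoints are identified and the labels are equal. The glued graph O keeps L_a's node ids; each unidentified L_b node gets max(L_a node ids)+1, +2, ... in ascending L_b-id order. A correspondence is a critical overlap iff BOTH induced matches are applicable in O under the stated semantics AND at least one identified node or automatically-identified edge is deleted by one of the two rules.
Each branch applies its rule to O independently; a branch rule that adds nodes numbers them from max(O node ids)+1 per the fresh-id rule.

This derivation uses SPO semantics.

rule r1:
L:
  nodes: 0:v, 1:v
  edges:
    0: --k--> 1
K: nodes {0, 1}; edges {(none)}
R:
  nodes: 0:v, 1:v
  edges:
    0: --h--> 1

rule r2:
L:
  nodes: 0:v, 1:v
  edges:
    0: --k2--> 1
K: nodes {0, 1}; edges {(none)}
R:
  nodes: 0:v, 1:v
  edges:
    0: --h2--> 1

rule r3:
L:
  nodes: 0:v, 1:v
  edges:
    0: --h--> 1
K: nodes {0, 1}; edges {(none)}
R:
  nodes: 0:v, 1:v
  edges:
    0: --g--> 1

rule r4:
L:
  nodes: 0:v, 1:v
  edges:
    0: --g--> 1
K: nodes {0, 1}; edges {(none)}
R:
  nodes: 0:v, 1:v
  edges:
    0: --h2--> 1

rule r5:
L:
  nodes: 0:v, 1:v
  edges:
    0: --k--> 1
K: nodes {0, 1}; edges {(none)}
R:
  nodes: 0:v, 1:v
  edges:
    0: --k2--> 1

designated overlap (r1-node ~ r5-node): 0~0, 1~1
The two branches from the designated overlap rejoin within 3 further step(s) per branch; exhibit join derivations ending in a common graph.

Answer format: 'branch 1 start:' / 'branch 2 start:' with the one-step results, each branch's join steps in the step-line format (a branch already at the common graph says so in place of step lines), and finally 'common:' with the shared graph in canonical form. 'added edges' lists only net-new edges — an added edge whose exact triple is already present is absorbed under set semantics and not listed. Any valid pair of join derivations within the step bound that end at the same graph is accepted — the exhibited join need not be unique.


branch 1 start:
nodes: 0:v, 1:v
edges: (0,1,h)
branch 2 start:
nodes: 0:v, 1:v
edges: (0,1,k2)
branch 1 step 1: rule r3; match: 0->0, 1->1; deleted nodes (none); deleted edges (0,1,h); added nodes (none); added edges (0,1,g); result: nodes: 0:v, 1:v edges: (0,1,g)
branch 1 step 2: rule r4; match: 0->0, 1->1; deleted nodes (none); deleted edges (0,1,g); added nodes (none); added edges (0,1,h2); result: nodes: 0:v, 1:v edges: (0,1,h2)
branch 2 step 1: rule r2; match: 0->0, 1->1; deleted nodes (none); deleted edges (0,1,k2); added nodes (none); added edges (0,1,h2); result: nodes: 0:v, 1:v edges: (0,1,h2)
common:
nodes: 0:v, 1:v
edges: (0,1,h2)


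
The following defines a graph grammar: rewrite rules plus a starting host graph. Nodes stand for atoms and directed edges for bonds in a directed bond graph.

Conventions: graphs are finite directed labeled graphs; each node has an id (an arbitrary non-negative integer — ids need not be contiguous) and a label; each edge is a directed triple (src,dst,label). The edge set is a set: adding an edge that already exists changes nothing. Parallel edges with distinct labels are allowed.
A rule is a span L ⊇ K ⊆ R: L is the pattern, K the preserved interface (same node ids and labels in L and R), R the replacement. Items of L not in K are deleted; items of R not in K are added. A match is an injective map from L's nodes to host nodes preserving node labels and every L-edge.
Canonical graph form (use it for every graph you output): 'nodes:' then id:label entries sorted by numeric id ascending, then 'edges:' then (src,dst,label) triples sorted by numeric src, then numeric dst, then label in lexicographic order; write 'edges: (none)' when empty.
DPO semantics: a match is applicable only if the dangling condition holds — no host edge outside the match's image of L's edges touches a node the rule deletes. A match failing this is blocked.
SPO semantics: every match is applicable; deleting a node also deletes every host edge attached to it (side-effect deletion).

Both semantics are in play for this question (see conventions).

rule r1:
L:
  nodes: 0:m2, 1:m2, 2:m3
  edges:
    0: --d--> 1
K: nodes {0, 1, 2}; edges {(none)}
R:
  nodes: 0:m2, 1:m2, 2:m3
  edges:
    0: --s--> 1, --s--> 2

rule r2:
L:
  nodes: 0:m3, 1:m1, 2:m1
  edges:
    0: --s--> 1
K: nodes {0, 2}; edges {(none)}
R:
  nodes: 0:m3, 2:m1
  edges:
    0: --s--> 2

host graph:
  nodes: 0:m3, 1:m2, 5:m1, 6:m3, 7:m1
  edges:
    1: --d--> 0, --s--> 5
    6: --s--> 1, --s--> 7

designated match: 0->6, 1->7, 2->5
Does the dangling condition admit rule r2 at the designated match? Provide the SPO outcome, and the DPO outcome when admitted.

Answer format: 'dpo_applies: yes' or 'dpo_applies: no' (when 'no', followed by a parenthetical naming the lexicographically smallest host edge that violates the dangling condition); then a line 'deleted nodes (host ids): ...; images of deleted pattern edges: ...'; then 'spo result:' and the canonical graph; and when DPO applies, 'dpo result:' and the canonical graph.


dpo_applies: yes
deleted nodes (host ids): 7; images of deleted pattern edges: (6,7,s)
spo result:
nodes: 0:m3, 1:m2, 5:m1, 6:m3
edges: (1,0,d); (1,5,s); (6,1,s); (6,5,s)
dpo result:
nodes: 0:m3, 1:m2, 5:m1, 6:m3
edges: (1,0,d); (1,5,s); (6,1,s); (6,5,s)


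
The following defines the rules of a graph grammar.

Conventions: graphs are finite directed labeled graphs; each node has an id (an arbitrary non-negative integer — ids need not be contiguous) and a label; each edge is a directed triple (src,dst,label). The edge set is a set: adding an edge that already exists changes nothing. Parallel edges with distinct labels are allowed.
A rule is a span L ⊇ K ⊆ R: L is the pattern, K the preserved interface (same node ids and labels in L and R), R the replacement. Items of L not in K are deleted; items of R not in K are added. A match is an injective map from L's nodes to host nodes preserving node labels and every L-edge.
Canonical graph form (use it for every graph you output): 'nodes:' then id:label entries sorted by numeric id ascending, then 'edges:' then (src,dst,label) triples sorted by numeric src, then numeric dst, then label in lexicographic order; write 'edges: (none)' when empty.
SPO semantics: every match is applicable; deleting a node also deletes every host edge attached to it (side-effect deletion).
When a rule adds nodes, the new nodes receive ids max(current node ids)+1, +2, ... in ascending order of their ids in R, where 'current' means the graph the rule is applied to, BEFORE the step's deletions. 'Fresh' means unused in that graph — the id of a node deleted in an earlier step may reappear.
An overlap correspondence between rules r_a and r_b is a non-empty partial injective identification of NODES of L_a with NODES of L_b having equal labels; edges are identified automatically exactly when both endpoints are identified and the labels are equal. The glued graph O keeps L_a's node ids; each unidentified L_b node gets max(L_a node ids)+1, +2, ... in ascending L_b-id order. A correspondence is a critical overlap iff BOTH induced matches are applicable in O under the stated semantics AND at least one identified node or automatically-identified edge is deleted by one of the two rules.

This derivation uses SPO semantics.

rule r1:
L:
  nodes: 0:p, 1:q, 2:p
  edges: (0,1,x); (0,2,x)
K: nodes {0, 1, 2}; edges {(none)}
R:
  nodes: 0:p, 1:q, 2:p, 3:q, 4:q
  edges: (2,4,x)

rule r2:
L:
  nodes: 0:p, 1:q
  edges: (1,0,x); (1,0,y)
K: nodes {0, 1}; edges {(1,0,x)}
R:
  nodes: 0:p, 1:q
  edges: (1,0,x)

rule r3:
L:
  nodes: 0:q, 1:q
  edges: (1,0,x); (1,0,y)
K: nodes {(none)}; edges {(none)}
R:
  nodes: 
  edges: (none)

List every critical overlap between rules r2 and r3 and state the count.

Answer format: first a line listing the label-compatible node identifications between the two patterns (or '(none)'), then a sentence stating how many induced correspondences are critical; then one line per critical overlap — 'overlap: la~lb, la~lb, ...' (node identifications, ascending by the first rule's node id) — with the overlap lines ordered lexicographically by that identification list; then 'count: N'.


label-compatible node identifications between L(r2) and L(r3): 1~0, 1~1
2 of the induced correspondences are critical overlaps of r2 and r3.
overlap: 1~0
overlap: 1~1
count: 2
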